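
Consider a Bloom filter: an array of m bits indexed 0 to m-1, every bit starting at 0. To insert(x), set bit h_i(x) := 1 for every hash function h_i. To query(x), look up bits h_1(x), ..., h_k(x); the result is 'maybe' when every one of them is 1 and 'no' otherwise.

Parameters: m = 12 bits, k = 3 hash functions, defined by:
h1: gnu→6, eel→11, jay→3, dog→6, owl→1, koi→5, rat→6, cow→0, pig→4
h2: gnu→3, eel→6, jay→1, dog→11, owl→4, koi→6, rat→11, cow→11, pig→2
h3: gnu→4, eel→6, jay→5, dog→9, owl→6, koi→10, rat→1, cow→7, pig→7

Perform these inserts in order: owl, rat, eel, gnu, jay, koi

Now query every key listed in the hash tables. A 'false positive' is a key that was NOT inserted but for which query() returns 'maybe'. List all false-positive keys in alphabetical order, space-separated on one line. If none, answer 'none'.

Start: bits=000000000000
After insert 'owl': sets bits 1 4 6 -> bits=010010100000
After insert 'rat': sets bits 1 6 11 -> bits=010010100001
After insert 'eel': sets bits 6 11 -> bits=010010100001
After insert 'gnu': sets bits 3 4 6 -> bits=010110100001
After insert 'jay': sets bits 1 3 5 -> bits=010111100001
After insert 'koi': sets bits 5 6 10 -> bits=010111100011
Not inserted: cow dog pig — query each against bits=010111100011:
query cow: checks bit0=0, bit7=0, bit11=1 (has a 0) -> no => not a false positive
query dog: checks bit6=1, bit9=0, bit11=1 (has a 0) -> no => not a false positive
query pig: checks bit2=0, bit4=1, bit7=0 (has a 0) -> no => not a false positive
False positives (alphabetical): none

Answer: none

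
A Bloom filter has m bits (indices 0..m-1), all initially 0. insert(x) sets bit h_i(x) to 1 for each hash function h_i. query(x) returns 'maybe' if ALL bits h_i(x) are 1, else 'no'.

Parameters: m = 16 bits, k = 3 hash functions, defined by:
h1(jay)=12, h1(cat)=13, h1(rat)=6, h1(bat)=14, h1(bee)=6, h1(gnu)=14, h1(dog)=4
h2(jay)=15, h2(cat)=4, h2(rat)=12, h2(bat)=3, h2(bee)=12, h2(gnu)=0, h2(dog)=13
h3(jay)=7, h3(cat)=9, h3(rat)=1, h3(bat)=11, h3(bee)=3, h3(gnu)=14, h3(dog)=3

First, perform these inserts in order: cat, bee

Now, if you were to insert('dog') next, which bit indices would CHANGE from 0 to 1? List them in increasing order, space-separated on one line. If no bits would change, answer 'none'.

Answer: none

Derivation:
Start: bits=0000000000000000
After insert 'cat': sets bits 4 9 13 -> bits=0000100001000100
After insert 'bee': sets bits 3 6 12 -> bits=0001101001001100
insert 'dog' would touch bits 3 4 13; currently bit3=1, bit4=1, bit13=1
Bits that are 0 among those (would change 0->1): none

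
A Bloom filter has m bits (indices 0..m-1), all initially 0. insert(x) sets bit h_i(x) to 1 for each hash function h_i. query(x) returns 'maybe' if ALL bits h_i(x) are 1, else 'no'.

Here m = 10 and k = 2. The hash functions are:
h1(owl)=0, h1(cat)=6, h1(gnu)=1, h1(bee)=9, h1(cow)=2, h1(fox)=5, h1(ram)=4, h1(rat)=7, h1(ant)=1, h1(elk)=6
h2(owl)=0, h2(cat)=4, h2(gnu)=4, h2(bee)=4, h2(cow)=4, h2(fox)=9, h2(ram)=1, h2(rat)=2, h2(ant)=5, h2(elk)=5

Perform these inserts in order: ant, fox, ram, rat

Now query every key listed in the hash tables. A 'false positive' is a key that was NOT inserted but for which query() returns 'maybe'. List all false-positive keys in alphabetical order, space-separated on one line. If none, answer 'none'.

Answer: bee cow gnu

Derivation:
Start: bits=0000000000
After insert 'ant': sets bits 1 5 -> bits=0100010000
After insert 'fox': sets bits 5 9 -> bits=0100010001
After insert 'ram': sets bits 1 4 -> bits=0100110001
After insert 'rat': sets bits 2 7 -> bits=0110110101
Not inserted: bee cat cow elk gnu owl — query each against bits=0110110101:
query bee: checks bit4=1, bit9=1 (all 1) -> maybe => FALSE POSITIVE
query cat: checks bit4=1, bit6=0 (has a 0) -> no => not a false positive
query cow: checks bit2=1, bit4=1 (all 1) -> maybe => FALSE POSITIVE
query elk: checks bit5=1, bit6=0 (has a 0) -> no => not a false positive
query gnu: checks bit1=1, bit4=1 (all 1) -> maybe => FALSE POSITIVE
query owl: checks bit0=0 (has a 0) -> no => not a false positive
False positives (alphabetical): bee cow gnu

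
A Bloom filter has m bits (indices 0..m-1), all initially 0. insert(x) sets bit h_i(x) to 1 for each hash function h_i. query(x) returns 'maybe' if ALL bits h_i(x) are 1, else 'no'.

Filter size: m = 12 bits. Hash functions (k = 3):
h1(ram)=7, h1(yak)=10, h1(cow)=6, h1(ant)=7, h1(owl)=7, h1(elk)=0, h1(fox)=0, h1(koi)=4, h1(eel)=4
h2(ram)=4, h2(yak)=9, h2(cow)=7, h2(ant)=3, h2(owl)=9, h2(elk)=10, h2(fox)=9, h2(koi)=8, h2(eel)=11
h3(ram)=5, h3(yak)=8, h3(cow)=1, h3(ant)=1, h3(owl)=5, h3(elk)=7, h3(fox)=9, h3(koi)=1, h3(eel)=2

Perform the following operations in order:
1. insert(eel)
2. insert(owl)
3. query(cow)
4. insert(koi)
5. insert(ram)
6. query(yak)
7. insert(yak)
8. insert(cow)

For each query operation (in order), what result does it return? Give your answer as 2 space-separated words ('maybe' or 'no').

Start: bits=000000000000
Op 1: insert eel -> sets bits 2 4 11 -> bits=001010000001
Op 2: insert owl -> sets bits 5 7 9 -> bits=001011010101
Op 3: query cow -> checks bit1=0, bit6=0, bit7=1 (has a 0) -> no
Op 4: insert koi -> sets bits 1 4 8 -> bits=011011011101
Op 5: insert ram -> sets bits 4 5 7 -> bits=011011011101
Op 6: query yak -> checks bit8=1, bit9=1, bit10=0 (has a 0) -> no
Op 7: insert yak -> sets bits 8 9 10 -> bits=011011011111
Op 8: insert cow -> sets bits 1 6 7 -> bits=011011111111
Query results in order: no no

Answer: no no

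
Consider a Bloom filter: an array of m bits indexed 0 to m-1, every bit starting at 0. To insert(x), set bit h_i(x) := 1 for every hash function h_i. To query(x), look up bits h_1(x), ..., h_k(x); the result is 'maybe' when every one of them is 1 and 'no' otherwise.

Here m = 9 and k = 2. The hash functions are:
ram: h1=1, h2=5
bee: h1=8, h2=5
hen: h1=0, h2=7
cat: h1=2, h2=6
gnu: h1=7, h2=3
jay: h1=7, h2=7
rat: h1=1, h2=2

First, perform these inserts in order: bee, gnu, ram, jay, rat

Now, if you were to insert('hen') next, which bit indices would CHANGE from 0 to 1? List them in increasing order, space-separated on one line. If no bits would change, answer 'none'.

Start: bits=000000000
After insert 'bee': sets bits 5 8 -> bits=000001001
After insert 'gnu': sets bits 3 7 -> bits=000101011
After insert 'ram': sets bits 1 5 -> bits=010101011
After insert 'jay': sets bits 7 -> bits=010101011
After insert 'rat': sets bits 1 2 -> bits=011101011
insert 'hen' would touch bits 0 7; currently bit0=0, bit7=1
Bits that are 0 among those (would change 0->1): 0

Answer: 0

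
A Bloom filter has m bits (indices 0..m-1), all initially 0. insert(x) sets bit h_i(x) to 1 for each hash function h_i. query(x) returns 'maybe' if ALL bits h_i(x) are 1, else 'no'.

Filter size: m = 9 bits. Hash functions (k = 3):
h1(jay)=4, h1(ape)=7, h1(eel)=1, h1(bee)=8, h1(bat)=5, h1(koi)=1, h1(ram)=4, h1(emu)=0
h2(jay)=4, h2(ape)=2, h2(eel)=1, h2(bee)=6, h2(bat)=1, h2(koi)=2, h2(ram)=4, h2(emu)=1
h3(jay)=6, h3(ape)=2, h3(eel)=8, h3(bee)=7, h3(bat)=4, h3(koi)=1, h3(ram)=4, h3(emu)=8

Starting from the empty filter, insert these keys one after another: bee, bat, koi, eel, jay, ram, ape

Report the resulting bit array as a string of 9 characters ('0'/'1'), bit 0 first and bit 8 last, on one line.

Start: bits=000000000
After insert 'bee': sets bits 6 7 8 -> bits=000000111
After insert 'bat': sets bits 1 4 5 -> bits=010011111
After insert 'koi': sets bits 1 2 -> bits=011011111
After insert 'eel': sets bits 1 8 -> bits=011011111
After insert 'jay': sets bits 4 6 -> bits=011011111
After insert 'ram': sets bits 4 -> bits=011011111
After insert 'ape': sets bits 2 7 -> bits=011011111

Answer: 011011111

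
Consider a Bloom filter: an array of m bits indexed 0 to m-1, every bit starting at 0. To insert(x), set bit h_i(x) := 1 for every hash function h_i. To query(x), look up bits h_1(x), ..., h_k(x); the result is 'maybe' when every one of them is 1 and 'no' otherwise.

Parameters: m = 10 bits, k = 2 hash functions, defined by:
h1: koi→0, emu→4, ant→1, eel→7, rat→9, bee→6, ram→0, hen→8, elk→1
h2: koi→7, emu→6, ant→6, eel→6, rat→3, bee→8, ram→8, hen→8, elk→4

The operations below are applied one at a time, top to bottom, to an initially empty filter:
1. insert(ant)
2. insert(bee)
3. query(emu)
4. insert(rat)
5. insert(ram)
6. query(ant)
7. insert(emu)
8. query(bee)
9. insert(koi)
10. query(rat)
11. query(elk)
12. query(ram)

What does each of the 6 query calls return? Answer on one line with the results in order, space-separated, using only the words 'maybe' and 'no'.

Start: bits=0000000000
Op 1: insert ant -> sets bits 1 6 -> bits=0100001000
Op 2: insert bee -> sets bits 6 8 -> bits=0100001010
Op 3: query emu -> checks bit4=0, bit6=1 (has a 0) -> no
Op 4: insert rat -> sets bits 3 9 -> bits=0101001011
Op 5: insert ram -> sets bits 0 8 -> bits=1101001011
Op 6: query ant -> checks bit1=1, bit6=1 (all 1) -> maybe
Op 7: insert emu -> sets bits 4 6 -> bits=1101101011
Op 8: query bee -> checks bit6=1, bit8=1 (all 1) -> maybe
Op 9: insert koi -> sets bits 0 7 -> bits=1101101111
Op 10: query rat -> checks bit3=1, bit9=1 (all 1) -> maybe
Op 11: query elk -> checks bit1=1, bit4=1 (all 1) -> maybe
Op 12: query ram -> checks bit0=1, bit8=1 (all 1) -> maybe
Query results in order: no maybe maybe maybe maybe maybe

Answer: no maybe maybe maybe maybe maybe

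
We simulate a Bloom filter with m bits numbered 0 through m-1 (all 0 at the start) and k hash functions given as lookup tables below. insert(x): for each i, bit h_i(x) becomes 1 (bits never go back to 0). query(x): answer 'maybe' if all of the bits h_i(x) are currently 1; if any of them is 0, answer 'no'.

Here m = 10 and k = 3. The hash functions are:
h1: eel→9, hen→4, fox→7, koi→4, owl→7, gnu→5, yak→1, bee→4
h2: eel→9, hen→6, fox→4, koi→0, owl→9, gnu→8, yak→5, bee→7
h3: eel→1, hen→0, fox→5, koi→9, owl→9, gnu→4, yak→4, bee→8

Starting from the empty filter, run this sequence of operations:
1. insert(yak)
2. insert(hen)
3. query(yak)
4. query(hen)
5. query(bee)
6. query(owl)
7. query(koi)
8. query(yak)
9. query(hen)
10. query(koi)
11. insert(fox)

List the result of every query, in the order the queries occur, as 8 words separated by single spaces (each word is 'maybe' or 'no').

Answer: maybe maybe no no no maybe maybe no

Derivation:
Start: bits=0000000000
Op 1: insert yak -> sets bits 1 4 5 -> bits=0100110000
Op 2: insert hen -> sets bits 0 4 6 -> bits=1100111000
Op 3: query yak -> checks bit1=1, bit4=1, bit5=1 (all 1) -> maybe
Op 4: query hen -> checks bit0=1, bit4=1, bit6=1 (all 1) -> maybe
Op 5: query bee -> checks bit4=1, bit7=0, bit8=0 (has a 0) -> no
Op 6: query owl -> checks bit7=0, bit9=0 (has a 0) -> no
Op 7: query koi -> checks bit0=1, bit4=1, bit9=0 (has a 0) -> no
Op 8: query yak -> checks bit1=1, bit4=1, bit5=1 (all 1) -> maybe
Op 9: query hen -> checks bit0=1, bit4=1, bit6=1 (all 1) -> maybe
Op 10: query koi -> checks bit0=1, bit4=1, bit9=0 (has a 0) -> no
Op 11: insert fox -> sets bits 4 5 7 -> bits=1100111100
Query results in order: maybe maybe no no no maybe maybe no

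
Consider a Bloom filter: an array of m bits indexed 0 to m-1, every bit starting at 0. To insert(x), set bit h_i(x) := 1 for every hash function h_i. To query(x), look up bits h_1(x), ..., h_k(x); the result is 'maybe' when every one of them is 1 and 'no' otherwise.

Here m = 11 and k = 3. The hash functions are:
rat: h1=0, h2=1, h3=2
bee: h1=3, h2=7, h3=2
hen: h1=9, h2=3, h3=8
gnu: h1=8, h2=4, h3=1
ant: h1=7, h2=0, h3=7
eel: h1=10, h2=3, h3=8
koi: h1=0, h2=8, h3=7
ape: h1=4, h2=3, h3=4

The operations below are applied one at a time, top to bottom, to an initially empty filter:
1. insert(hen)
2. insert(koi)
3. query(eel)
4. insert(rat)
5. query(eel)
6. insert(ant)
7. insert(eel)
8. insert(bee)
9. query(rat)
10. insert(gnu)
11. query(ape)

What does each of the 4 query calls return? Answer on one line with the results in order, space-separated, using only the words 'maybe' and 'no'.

Start: bits=00000000000
Op 1: insert hen -> sets bits 3 8 9 -> bits=00010000110
Op 2: insert koi -> sets bits 0 7 8 -> bits=10010001110
Op 3: query eel -> checks bit3=1, bit8=1, bit10=0 (has a 0) -> no
Op 4: insert rat -> sets bits 0 1 2 -> bits=11110001110
Op 5: query eel -> checks bit3=1, bit8=1, bit10=0 (has a 0) -> no
Op 6: insert ant -> sets bits 0 7 -> bits=11110001110
Op 7: insert eel -> sets bits 3 8 10 -> bits=11110001111
Op 8: insert bee -> sets bits 2 3 7 -> bits=11110001111
Op 9: query rat -> checks bit0=1, bit1=1, bit2=1 (all 1) -> maybe
Op 10: insert gnu -> sets bits 1 4 8 -> bits=11111001111
Op 11: query ape -> checks bit3=1, bit4=1 (all 1) -> maybe
Query results in order: no no maybe maybe

Answer: no no maybe maybe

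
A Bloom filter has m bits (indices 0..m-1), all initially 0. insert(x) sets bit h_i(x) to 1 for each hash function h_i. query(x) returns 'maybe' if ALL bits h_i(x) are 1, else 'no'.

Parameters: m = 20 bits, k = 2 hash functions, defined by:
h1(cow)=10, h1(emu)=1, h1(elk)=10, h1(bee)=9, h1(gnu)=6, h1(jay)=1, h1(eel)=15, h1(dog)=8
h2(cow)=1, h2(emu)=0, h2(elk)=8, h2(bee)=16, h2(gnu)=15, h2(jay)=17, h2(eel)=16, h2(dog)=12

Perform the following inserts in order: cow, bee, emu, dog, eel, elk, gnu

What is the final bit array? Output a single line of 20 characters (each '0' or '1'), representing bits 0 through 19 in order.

Start: bits=00000000000000000000
After insert 'cow': sets bits 1 10 -> bits=01000000001000000000
After insert 'bee': sets bits 9 16 -> bits=01000000011000001000
After insert 'emu': sets bits 0 1 -> bits=11000000011000001000
After insert 'dog': sets bits 8 12 -> bits=11000000111010001000
After insert 'eel': sets bits 15 16 -> bits=11000000111010011000
After insert 'elk': sets bits 8 10 -> bits=11000000111010011000
After insert 'gnu': sets bits 6 15 -> bits=11000010111010011000

Answer: 11000010111010011000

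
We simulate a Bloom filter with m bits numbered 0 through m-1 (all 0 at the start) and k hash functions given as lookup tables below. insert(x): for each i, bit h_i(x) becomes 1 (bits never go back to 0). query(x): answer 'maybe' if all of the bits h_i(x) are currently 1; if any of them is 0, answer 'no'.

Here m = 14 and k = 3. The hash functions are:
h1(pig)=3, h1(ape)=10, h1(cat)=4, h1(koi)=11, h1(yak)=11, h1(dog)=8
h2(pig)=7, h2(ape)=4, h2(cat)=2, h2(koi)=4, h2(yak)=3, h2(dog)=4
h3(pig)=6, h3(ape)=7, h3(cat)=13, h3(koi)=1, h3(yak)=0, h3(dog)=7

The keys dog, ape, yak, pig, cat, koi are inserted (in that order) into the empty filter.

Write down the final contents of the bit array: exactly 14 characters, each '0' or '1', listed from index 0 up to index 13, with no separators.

Answer: 11111011101101

Derivation:
Start: bits=00000000000000
After insert 'dog': sets bits 4 7 8 -> bits=00001001100000
After insert 'ape': sets bits 4 7 10 -> bits=00001001101000
After insert 'yak': sets bits 0 3 11 -> bits=10011001101100
After insert 'pig': sets bits 3 6 7 -> bits=10011011101100
After insert 'cat': sets bits 2 4 13 -> bits=10111011101101
After insert 'koi': sets bits 1 4 11 -> bits=11111011101101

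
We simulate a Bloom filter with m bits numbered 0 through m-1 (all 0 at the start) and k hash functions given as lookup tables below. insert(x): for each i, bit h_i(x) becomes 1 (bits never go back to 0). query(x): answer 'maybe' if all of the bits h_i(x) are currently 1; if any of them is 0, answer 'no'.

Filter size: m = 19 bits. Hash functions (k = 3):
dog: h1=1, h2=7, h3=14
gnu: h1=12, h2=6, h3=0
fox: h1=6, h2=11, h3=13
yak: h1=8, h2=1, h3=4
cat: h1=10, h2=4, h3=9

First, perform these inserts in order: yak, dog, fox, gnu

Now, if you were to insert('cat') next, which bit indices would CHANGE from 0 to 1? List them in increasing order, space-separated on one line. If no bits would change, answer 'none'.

Start: bits=0000000000000000000
After insert 'yak': sets bits 1 4 8 -> bits=0100100010000000000
After insert 'dog': sets bits 1 7 14 -> bits=0100100110000010000
After insert 'fox': sets bits 6 11 13 -> bits=0100101110010110000
After insert 'gnu': sets bits 0 6 12 -> bits=1100101110011110000
insert 'cat' would touch bits 4 9 10; currently bit4=1, bit9=0, bit10=0
Bits that are 0 among those (would change 0->1): 9 10

Answer: 9 10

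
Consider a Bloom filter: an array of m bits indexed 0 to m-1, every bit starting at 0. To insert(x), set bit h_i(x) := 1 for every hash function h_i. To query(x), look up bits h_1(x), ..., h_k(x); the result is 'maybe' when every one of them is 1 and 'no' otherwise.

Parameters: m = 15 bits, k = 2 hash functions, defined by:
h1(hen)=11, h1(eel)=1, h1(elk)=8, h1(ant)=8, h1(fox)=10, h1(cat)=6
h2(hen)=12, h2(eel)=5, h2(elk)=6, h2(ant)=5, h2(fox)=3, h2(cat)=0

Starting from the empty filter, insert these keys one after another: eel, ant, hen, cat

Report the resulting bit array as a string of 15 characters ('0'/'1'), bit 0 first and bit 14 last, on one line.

Answer: 110001101001100

Derivation:
Start: bits=000000000000000
After insert 'eel': sets bits 1 5 -> bits=010001000000000
After insert 'ant': sets bits 5 8 -> bits=010001001000000
After insert 'hen': sets bits 11 12 -> bits=010001001001100
After insert 'cat': sets bits 0 6 -> bits=110001101001100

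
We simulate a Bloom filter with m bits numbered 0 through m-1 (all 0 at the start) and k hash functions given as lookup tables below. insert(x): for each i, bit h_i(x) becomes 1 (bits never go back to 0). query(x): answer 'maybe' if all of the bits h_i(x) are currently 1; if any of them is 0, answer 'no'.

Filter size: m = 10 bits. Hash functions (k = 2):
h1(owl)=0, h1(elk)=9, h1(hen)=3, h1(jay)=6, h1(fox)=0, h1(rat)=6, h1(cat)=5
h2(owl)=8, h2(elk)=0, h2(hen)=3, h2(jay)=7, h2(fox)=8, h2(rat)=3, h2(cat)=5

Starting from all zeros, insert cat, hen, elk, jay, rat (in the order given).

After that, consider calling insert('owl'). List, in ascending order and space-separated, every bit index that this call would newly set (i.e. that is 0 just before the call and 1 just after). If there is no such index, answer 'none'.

Start: bits=0000000000
After insert 'cat': sets bits 5 -> bits=0000010000
After insert 'hen': sets bits 3 -> bits=0001010000
After insert 'elk': sets bits 0 9 -> bits=1001010001
After insert 'jay': sets bits 6 7 -> bits=1001011101
After insert 'rat': sets bits 3 6 -> bits=1001011101
insert 'owl' would touch bits 0 8; currently bit0=1, bit8=0
Bits that are 0 among those (would change 0->1): 8

Answer: 8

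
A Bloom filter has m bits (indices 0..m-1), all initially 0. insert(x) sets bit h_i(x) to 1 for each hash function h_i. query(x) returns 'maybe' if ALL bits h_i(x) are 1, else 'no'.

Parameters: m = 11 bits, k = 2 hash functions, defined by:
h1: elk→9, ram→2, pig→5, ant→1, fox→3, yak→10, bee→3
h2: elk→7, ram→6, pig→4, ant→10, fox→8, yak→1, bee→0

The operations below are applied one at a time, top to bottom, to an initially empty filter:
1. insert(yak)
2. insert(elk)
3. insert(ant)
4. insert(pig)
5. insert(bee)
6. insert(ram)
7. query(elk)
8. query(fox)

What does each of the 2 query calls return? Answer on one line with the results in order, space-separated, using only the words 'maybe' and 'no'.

Answer: maybe no

Derivation:
Start: bits=00000000000
Op 1: insert yak -> sets bits 1 10 -> bits=01000000001
Op 2: insert elk -> sets bits 7 9 -> bits=01000001011
Op 3: insert ant -> sets bits 1 10 -> bits=01000001011
Op 4: insert pig -> sets bits 4 5 -> bits=01001101011
Op 5: insert bee -> sets bits 0 3 -> bits=11011101011
Op 6: insert ram -> sets bits 2 6 -> bits=11111111011
Op 7: query elk -> checks bit7=1, bit9=1 (all 1) -> maybe
Op 8: query fox -> checks bit3=1, bit8=0 (has a 0) -> no
Query results in order: maybe no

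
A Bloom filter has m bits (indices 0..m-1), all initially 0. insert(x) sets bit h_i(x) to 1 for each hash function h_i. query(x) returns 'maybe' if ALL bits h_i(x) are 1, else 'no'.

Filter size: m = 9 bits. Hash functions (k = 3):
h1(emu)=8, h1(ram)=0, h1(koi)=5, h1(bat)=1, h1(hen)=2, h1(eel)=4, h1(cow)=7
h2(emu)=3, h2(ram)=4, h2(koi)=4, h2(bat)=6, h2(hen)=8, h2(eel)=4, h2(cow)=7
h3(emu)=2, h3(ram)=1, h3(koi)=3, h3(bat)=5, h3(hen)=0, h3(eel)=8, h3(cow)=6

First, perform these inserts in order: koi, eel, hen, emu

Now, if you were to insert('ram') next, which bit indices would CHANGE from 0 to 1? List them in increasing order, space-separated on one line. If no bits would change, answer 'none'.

Start: bits=000000000
After insert 'koi': sets bits 3 4 5 -> bits=000111000
After insert 'eel': sets bits 4 8 -> bits=000111001
After insert 'hen': sets bits 0 2 8 -> bits=101111001
After insert 'emu': sets bits 2 3 8 -> bits=101111001
insert 'ram' would touch bits 0 1 4; currently bit0=1, bit1=0, bit4=1
Bits that are 0 among those (would change 0->1): 1

Answer: 1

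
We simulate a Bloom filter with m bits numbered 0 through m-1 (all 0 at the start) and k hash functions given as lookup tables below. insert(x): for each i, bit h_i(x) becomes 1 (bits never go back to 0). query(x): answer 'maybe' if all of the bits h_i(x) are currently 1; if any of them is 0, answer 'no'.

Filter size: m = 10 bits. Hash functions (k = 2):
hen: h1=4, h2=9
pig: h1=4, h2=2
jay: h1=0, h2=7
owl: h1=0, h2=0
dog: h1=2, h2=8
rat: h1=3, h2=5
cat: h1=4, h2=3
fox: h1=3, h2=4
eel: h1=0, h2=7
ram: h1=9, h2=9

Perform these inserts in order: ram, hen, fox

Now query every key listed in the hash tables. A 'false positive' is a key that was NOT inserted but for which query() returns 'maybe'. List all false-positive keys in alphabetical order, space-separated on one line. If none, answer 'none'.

Start: bits=0000000000
After insert 'ram': sets bits 9 -> bits=0000000001
After insert 'hen': sets bits 4 9 -> bits=0000100001
After insert 'fox': sets bits 3 4 -> bits=0001100001
Not inserted: cat dog eel jay owl pig rat — query each against bits=0001100001:
query cat: checks bit3=1, bit4=1 (all 1) -> maybe => FALSE POSITIVE
query dog: checks bit2=0, bit8=0 (has a 0) -> no => not a false positive
query eel: checks bit0=0, bit7=0 (has a 0) -> no => not a false positive
query jay: checks bit0=0, bit7=0 (has a 0) -> no => not a false positive
query owl: checks bit0=0 (has a 0) -> no => not a false positive
query pig: checks bit2=0, bit4=1 (has a 0) -> no => not a false positive
query rat: checks bit3=1, bit5=0 (has a 0) -> no => not a false positive
False positives (alphabetical): cat

Answer: cat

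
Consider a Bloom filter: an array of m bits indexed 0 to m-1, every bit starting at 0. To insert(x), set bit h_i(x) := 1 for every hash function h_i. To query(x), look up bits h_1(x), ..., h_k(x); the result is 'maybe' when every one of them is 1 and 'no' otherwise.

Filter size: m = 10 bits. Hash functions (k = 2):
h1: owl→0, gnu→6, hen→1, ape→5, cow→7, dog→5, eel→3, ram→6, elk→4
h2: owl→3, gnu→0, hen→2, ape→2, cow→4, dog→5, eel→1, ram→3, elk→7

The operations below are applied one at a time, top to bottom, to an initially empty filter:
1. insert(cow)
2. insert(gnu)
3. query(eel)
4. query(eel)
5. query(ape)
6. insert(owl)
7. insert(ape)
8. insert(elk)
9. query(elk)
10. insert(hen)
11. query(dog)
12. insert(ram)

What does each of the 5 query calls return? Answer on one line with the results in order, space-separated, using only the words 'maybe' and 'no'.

Start: bits=0000000000
Op 1: insert cow -> sets bits 4 7 -> bits=0000100100
Op 2: insert gnu -> sets bits 0 6 -> bits=1000101100
Op 3: query eel -> checks bit1=0, bit3=0 (has a 0) -> no
Op 4: query eel -> checks bit1=0, bit3=0 (has a 0) -> no
Op 5: query ape -> checks bit2=0, bit5=0 (has a 0) -> no
Op 6: insert owl -> sets bits 0 3 -> bits=1001101100
Op 7: insert ape -> sets bits 2 5 -> bits=1011111100
Op 8: insert elk -> sets bits 4 7 -> bits=1011111100
Op 9: query elk -> checks bit4=1, bit7=1 (all 1) -> maybe
Op 10: insert hen -> sets bits 1 2 -> bits=1111111100
Op 11: query dog -> checks bit5=1 (all 1) -> maybe
Op 12: insert ram -> sets bits 3 6 -> bits=1111111100
Query results in order: no no no maybe maybe

Answer: no no no maybe maybe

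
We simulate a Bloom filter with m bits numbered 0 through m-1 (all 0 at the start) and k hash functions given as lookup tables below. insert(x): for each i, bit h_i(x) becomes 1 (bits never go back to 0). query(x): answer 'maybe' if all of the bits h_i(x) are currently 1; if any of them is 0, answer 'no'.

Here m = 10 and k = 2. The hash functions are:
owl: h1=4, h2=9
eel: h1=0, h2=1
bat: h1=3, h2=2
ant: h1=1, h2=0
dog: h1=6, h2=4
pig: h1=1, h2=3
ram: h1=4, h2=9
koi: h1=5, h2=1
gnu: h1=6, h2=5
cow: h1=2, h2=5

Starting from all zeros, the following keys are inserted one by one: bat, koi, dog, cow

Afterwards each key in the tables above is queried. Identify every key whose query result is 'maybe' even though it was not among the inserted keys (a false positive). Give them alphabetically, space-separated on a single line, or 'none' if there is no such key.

Start: bits=0000000000
After insert 'bat': sets bits 2 3 -> bits=0011000000
After insert 'koi': sets bits 1 5 -> bits=0111010000
After insert 'dog': sets bits 4 6 -> bits=0111111000
After insert 'cow': sets bits 2 5 -> bits=0111111000
Not inserted: ant eel gnu owl pig ram — query each against bits=0111111000:
query ant: checks bit0=0, bit1=1 (has a 0) -> no => not a false positive
query eel: checks bit0=0, bit1=1 (has a 0) -> no => not a false positive
query gnu: checks bit5=1, bit6=1 (all 1) -> maybe => FALSE POSITIVE
query owl: checks bit4=1, bit9=0 (has a 0) -> no => not a false positive
query pig: checks bit1=1, bit3=1 (all 1) -> maybe => FALSE POSITIVE
query ram: checks bit4=1, bit9=0 (has a 0) -> no => not a false positive
False positives (alphabetical): gnu pig

Answer: gnu pig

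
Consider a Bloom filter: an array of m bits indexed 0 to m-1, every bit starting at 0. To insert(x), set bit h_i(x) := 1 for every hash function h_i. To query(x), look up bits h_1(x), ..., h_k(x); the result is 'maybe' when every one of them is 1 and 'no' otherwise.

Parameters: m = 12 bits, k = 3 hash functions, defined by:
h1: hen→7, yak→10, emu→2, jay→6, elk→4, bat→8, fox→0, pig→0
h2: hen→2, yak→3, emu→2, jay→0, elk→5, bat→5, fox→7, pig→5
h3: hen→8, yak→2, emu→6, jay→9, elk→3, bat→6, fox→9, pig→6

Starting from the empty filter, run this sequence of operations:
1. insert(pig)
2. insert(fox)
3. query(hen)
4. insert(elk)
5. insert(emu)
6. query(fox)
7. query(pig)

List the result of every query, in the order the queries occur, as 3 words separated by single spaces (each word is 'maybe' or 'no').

Start: bits=000000000000
Op 1: insert pig -> sets bits 0 5 6 -> bits=100001100000
Op 2: insert fox -> sets bits 0 7 9 -> bits=100001110100
Op 3: query hen -> checks bit2=0, bit7=1, bit8=0 (has a 0) -> no
Op 4: insert elk -> sets bits 3 4 5 -> bits=100111110100
Op 5: insert emu -> sets bits 2 6 -> bits=101111110100
Op 6: query fox -> checks bit0=1, bit7=1, bit9=1 (all 1) -> maybe
Op 7: query pig -> checks bit0=1, bit5=1, bit6=1 (all 1) -> maybe
Query results in order: no maybe maybe

Answer: no maybe maybe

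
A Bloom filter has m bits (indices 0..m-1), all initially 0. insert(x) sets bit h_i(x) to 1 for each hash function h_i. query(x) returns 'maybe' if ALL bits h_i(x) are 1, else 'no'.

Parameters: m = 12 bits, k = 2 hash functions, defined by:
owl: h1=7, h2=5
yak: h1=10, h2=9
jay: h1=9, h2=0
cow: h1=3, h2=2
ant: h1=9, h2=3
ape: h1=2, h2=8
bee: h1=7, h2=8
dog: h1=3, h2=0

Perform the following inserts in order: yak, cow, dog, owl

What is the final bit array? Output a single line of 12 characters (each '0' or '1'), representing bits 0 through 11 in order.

Answer: 101101010110

Derivation:
Start: bits=000000000000
After insert 'yak': sets bits 9 10 -> bits=000000000110
After insert 'cow': sets bits 2 3 -> bits=001100000110
After insert 'dog': sets bits 0 3 -> bits=101100000110
After insert 'owl': sets bits 5 7 -> bits=101101010110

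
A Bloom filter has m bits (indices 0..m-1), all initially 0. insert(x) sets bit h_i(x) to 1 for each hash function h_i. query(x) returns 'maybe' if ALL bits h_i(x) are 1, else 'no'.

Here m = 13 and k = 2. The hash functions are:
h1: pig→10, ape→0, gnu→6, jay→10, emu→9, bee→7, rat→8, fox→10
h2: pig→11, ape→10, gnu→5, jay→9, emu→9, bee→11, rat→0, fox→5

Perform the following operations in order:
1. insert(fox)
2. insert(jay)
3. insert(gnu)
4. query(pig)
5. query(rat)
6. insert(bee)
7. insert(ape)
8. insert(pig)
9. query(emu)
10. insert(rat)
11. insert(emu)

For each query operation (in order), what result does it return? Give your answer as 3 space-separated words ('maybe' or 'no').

Answer: no no maybe

Derivation:
Start: bits=0000000000000
Op 1: insert fox -> sets bits 5 10 -> bits=0000010000100
Op 2: insert jay -> sets bits 9 10 -> bits=0000010001100
Op 3: insert gnu -> sets bits 5 6 -> bits=0000011001100
Op 4: query pig -> checks bit10=1, bit11=0 (has a 0) -> no
Op 5: query rat -> checks bit0=0, bit8=0 (has a 0) -> no
Op 6: insert bee -> sets bits 7 11 -> bits=0000011101110
Op 7: insert ape -> sets bits 0 10 -> bits=1000011101110
Op 8: insert pig -> sets bits 10 11 -> bits=1000011101110
Op 9: query emu -> checks bit9=1 (all 1) -> maybe
Op 10: insert rat -> sets bits 0 8 -> bits=1000011111110
Op 11: insert emu -> sets bits 9 -> bits=1000011111110
Query results in order: no no maybe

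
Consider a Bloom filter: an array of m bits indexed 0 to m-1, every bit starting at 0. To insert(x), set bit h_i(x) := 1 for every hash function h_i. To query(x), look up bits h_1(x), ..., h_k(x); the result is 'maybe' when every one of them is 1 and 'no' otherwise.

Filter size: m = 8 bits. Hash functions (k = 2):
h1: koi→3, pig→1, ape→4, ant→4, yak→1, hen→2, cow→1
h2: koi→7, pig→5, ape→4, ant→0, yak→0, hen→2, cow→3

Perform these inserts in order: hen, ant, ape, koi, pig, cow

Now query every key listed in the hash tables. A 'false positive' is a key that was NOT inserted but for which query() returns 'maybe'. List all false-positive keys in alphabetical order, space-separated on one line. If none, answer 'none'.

Start: bits=00000000
After insert 'hen': sets bits 2 -> bits=00100000
After insert 'ant': sets bits 0 4 -> bits=10101000
After insert 'ape': sets bits 4 -> bits=10101000
After insert 'koi': sets bits 3 7 -> bits=10111001
After insert 'pig': sets bits 1 5 -> bits=11111101
After insert 'cow': sets bits 1 3 -> bits=11111101
Not inserted: yak — query each against bits=11111101:
query yak: checks bit0=1, bit1=1 (all 1) -> maybe => FALSE POSITIVE
False positives (alphabetical): yak

Answer: yak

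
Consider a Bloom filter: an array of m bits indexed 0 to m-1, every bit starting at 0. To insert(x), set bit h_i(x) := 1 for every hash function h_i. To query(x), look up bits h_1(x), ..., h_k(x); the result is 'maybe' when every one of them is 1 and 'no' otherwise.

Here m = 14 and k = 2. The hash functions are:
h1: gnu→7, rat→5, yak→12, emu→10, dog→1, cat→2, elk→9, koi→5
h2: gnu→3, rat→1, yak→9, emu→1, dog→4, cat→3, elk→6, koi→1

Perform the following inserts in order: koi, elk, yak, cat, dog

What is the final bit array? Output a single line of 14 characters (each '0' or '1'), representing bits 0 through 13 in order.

Start: bits=00000000000000
After insert 'koi': sets bits 1 5 -> bits=01000100000000
After insert 'elk': sets bits 6 9 -> bits=01000110010000
After insert 'yak': sets bits 9 12 -> bits=01000110010010
After insert 'cat': sets bits 2 3 -> bits=01110110010010
After insert 'dog': sets bits 1 4 -> bits=01111110010010

Answer: 01111110010010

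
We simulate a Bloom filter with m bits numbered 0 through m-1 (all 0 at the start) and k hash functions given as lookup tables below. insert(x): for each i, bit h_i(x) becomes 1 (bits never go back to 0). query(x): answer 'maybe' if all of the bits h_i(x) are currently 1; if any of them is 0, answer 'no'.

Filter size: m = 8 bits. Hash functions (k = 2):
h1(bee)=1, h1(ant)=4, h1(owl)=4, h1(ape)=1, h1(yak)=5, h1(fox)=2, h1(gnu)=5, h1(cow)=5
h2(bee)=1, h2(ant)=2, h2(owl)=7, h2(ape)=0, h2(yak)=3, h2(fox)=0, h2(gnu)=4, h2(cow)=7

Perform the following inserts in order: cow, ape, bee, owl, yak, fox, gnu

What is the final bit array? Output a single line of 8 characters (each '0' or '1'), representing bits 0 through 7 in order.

Answer: 11111101

Derivation:
Start: bits=00000000
After insert 'cow': sets bits 5 7 -> bits=00000101
After insert 'ape': sets bits 0 1 -> bits=11000101
After insert 'bee': sets bits 1 -> bits=11000101
After insert 'owl': sets bits 4 7 -> bits=11001101
After insert 'yak': sets bits 3 5 -> bits=11011101
After insert 'fox': sets bits 0 2 -> bits=11111101
After insert 'gnu': sets bits 4 5 -> bits=11111101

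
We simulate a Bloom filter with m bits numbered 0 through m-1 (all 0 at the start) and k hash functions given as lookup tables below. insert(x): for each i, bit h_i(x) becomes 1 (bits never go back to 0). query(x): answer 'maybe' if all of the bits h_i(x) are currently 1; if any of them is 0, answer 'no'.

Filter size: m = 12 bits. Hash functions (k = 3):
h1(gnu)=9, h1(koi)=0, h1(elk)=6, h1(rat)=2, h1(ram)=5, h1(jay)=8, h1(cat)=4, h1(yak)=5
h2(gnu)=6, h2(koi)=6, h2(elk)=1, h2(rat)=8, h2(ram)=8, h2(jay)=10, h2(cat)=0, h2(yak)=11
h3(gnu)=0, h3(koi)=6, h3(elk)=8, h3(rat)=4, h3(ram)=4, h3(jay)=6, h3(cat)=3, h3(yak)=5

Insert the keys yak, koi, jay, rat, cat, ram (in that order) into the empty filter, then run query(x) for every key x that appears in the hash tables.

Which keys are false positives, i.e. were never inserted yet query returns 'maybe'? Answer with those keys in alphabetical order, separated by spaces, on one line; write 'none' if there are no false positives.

Start: bits=000000000000
After insert 'yak': sets bits 5 11 -> bits=000001000001
After insert 'koi': sets bits 0 6 -> bits=100001100001
After insert 'jay': sets bits 6 8 10 -> bits=100001101011
After insert 'rat': sets bits 2 4 8 -> bits=101011101011
After insert 'cat': sets bits 0 3 4 -> bits=101111101011
After insert 'ram': sets bits 4 5 8 -> bits=101111101011
Not inserted: elk gnu — query each against bits=101111101011:
query elk: checks bit1=0, bit6=1, bit8=1 (has a 0) -> no => not a false positive
query gnu: checks bit0=1, bit6=1, bit9=0 (has a 0) -> no => not a false positive
False positives (alphabetical): none

Answer: none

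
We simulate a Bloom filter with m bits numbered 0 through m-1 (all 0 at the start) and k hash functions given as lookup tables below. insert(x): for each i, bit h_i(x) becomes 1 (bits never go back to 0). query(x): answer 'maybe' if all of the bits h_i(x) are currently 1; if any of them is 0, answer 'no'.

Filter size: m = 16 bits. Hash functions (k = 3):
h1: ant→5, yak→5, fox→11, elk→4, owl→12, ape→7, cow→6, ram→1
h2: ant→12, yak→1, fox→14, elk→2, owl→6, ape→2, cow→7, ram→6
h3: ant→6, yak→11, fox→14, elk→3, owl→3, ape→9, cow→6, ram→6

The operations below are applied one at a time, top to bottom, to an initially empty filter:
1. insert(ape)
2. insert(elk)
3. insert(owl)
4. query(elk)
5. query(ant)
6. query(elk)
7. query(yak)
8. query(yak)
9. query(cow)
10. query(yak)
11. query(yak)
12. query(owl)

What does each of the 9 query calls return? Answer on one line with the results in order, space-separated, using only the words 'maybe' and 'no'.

Answer: maybe no maybe no no maybe no no maybe

Derivation:
Start: bits=0000000000000000
Op 1: insert ape -> sets bits 2 7 9 -> bits=0010000101000000
Op 2: insert elk -> sets bits 2 3 4 -> bits=0011100101000000
Op 3: insert owl -> sets bits 3 6 12 -> bits=0011101101001000
Op 4: query elk -> checks bit2=1, bit3=1, bit4=1 (all 1) -> maybe
Op 5: query ant -> checks bit5=0, bit6=1, bit12=1 (has a 0) -> no
Op 6: query elk -> checks bit2=1, bit3=1, bit4=1 (all 1) -> maybe
Op 7: query yak -> checks bit1=0, bit5=0, bit11=0 (has a 0) -> no
Op 8: query yak -> checks bit1=0, bit5=0, bit11=0 (has a 0) -> no
Op 9: query cow -> checks bit6=1, bit7=1 (all 1) -> maybe
Op 10: query yak -> checks bit1=0, bit5=0, bit11=0 (has a 0) -> no
Op 11: query yak -> checks bit1=0, bit5=0, bit11=0 (has a 0) -> no
Op 12: query owl -> checks bit3=1, bit6=1, bit12=1 (all 1) -> maybe
Query results in order: maybe no maybe no no maybe no no maybe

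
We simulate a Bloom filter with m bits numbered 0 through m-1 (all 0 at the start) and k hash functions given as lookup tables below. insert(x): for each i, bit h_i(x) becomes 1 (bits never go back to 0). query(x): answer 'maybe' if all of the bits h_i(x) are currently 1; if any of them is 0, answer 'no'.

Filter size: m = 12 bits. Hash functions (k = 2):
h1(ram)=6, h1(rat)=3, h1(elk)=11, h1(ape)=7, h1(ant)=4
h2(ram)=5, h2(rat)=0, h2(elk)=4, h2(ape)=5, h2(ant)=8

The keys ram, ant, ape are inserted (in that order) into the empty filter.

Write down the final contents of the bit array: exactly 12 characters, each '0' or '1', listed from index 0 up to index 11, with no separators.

Start: bits=000000000000
After insert 'ram': sets bits 5 6 -> bits=000001100000
After insert 'ant': sets bits 4 8 -> bits=000011101000
After insert 'ape': sets bits 5 7 -> bits=000011111000

Answer: 000011111000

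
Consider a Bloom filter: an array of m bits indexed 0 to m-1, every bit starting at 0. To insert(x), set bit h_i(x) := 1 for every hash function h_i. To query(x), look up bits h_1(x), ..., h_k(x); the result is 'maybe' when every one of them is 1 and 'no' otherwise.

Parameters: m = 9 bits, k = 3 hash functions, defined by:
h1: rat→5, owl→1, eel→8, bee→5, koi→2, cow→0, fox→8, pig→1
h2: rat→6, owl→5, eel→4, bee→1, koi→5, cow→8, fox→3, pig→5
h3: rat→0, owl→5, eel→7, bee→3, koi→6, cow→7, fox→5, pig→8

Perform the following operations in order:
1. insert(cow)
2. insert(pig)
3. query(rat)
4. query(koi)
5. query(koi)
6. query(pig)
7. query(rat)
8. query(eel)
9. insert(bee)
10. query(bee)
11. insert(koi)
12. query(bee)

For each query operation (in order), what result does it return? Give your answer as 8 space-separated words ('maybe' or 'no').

Start: bits=000000000
Op 1: insert cow -> sets bits 0 7 8 -> bits=100000011
Op 2: insert pig -> sets bits 1 5 8 -> bits=110001011
Op 3: query rat -> checks bit0=1, bit5=1, bit6=0 (has a 0) -> no
Op 4: query koi -> checks bit2=0, bit5=1, bit6=0 (has a 0) -> no
Op 5: query koi -> checks bit2=0, bit5=1, bit6=0 (has a 0) -> no
Op 6: query pig -> checks bit1=1, bit5=1, bit8=1 (all 1) -> maybe
Op 7: query rat -> checks bit0=1, bit5=1, bit6=0 (has a 0) -> no
Op 8: query eel -> checks bit4=0, bit7=1, bit8=1 (has a 0) -> no
Op 9: insert bee -> sets bits 1 3 5 -> bits=110101011
Op 10: query bee -> checks bit1=1, bit3=1, bit5=1 (all 1) -> maybe
Op 11: insert koi -> sets bits 2 5 6 -> bits=111101111
Op 12: query bee -> checks bit1=1, bit3=1, bit5=1 (all 1) -> maybe
Query results in order: no no no maybe no no maybe maybe

Answer: no no no maybe no no maybe maybe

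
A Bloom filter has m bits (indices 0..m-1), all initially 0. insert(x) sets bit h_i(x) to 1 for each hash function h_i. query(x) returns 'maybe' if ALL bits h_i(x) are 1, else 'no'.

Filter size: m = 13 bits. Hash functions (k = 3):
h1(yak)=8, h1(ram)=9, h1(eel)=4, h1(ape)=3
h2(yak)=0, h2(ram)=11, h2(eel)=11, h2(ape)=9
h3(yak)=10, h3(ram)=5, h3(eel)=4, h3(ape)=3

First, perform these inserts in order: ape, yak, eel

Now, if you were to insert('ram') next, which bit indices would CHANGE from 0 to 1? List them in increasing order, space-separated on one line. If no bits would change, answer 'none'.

Answer: 5

Derivation:
Start: bits=0000000000000
After insert 'ape': sets bits 3 9 -> bits=0001000001000
After insert 'yak': sets bits 0 8 10 -> bits=1001000011100
After insert 'eel': sets bits 4 11 -> bits=1001100011110
insert 'ram' would touch bits 5 9 11; currently bit5=0, bit9=1, bit11=1
Bits that are 0 among those (would change 0->1): 5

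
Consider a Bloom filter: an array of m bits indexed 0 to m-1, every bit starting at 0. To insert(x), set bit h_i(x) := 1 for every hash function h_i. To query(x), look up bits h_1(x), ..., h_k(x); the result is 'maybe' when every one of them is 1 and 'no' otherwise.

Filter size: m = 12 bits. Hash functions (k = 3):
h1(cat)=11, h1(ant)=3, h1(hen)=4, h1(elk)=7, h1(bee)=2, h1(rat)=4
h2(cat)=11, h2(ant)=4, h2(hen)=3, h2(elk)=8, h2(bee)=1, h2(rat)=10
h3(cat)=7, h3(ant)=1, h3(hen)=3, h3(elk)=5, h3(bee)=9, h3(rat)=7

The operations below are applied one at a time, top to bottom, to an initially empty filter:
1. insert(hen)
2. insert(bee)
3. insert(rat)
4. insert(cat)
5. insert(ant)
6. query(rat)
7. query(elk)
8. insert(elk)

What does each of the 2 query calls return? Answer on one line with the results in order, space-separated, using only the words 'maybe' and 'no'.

Start: bits=000000000000
Op 1: insert hen -> sets bits 3 4 -> bits=000110000000
Op 2: insert bee -> sets bits 1 2 9 -> bits=011110000100
Op 3: insert rat -> sets bits 4 7 10 -> bits=011110010110
Op 4: insert cat -> sets bits 7 11 -> bits=011110010111
Op 5: insert ant -> sets bits 1 3 4 -> bits=011110010111
Op 6: query rat -> checks bit4=1, bit7=1, bit10=1 (all 1) -> maybe
Op 7: query elk -> checks bit5=0, bit7=1, bit8=0 (has a 0) -> no
Op 8: insert elk -> sets bits 5 7 8 -> bits=011111011111
Query results in order: maybe no

Answer: maybe no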